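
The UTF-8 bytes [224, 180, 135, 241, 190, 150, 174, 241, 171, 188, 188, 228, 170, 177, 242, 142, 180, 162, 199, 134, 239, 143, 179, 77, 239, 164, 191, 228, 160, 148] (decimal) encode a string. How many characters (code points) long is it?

10

Byte at offset 0: 0xE0 = 11100000 → 3-byte char (#1). Advance 3.
Byte at offset 3: 0xF1 = 11110001 → 4-byte char (#2). Advance 4.
Byte at offset 7: 0xF1 = 11110001 → 4-byte char (#3). Advance 4.
Byte at offset 11: 0xE4 = 11100100 → 3-byte char (#4). Advance 3.
Byte at offset 14: 0xF2 = 11110010 → 4-byte char (#5). Advance 4.
Byte at offset 18: 0xC7 = 11000111 → 2-byte char (#6). Advance 2.
Byte at offset 20: 0xEF = 11101111 → 3-byte char (#7). Advance 3.
Byte at offset 23: 0x4D = 01001101 → 1-byte char (#8). Advance 1.
Byte at offset 24: 0xEF = 11101111 → 3-byte char (#9). Advance 3.
Byte at offset 27: 0xE4 = 11100100 → 3-byte char (#10). Advance 3.
Reached end at offset 30 after 10 code points.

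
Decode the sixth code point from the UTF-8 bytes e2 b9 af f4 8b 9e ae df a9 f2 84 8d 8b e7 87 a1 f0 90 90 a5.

U+10425

Offset 0: leading byte 0xE2 = 11100010 → 3-byte char #1 = E2 B9 AF.
Offset 3: leading byte 0xF4 = 11110100 → 4-byte char #2 = F4 8B 9E AE.
Offset 7: leading byte 0xDF = 11011111 → 2-byte char #3 = DF A9.
Offset 9: leading byte 0xF2 = 11110010 → 4-byte char #4 = F2 84 8D 8B.
Offset 13: leading byte 0xE7 = 11100111 → 3-byte char #5 = E7 87 A1.
Offset 16: leading byte 0xF0 = 11110000 → 4-byte char #6 = F0 90 90 A5.
Leading byte 0xF0 = 11110000 matches 11110xxx → 4-byte sequence.
Byte 1: 0xF0 = 11110000, payload 000 (3 bits).
Byte 2: 0x90 = 10010000 (10xxxxxx ✓), payload 010000.
Byte 3: 0x90 = 10010000 (10xxxxxx ✓), payload 010000.
Byte 4: 0xA5 = 10100101 (10xxxxxx ✓), payload 100101.
Concatenate: 000010000010000100101 = 0x10425 (21 bits → U+10425).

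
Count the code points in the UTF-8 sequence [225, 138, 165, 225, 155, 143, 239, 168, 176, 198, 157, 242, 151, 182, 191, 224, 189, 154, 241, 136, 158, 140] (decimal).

7

Byte at offset 0: 0xE1 = 11100001 → 3-byte char (#1). Advance 3.
Byte at offset 3: 0xE1 = 11100001 → 3-byte char (#2). Advance 3.
Byte at offset 6: 0xEF = 11101111 → 3-byte char (#3). Advance 3.
Byte at offset 9: 0xC6 = 11000110 → 2-byte char (#4). Advance 2.
Byte at offset 11: 0xF2 = 11110010 → 4-byte char (#5). Advance 4.
Byte at offset 15: 0xE0 = 11100000 → 3-byte char (#6). Advance 3.
Byte at offset 18: 0xF1 = 11110001 → 4-byte char (#7). Advance 4.
Reached end at offset 22 after 7 code points.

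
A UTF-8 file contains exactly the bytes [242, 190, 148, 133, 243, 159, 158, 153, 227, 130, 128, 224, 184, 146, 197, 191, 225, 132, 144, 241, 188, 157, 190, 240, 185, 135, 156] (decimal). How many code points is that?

8

Byte at offset 0: 0xF2 = 11110010 → 4-byte char (#1). Advance 4.
Byte at offset 4: 0xF3 = 11110011 → 4-byte char (#2). Advance 4.
Byte at offset 8: 0xE3 = 11100011 → 3-byte char (#3). Advance 3.
Byte at offset 11: 0xE0 = 11100000 → 3-byte char (#4). Advance 3.
Byte at offset 14: 0xC5 = 11000101 → 2-byte char (#5). Advance 2.
Byte at offset 16: 0xE1 = 11100001 → 3-byte char (#6). Advance 3.
Byte at offset 19: 0xF1 = 11110001 → 4-byte char (#7). Advance 4.
Byte at offset 23: 0xF0 = 11110000 → 4-byte char (#8). Advance 4.
Reached end at offset 27 after 8 code points.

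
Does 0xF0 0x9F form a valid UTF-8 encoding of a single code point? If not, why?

invalid (sequence truncated)

Leading byte 0xF0 = 11110000 → 4-byte form, but only 2 bytes are present.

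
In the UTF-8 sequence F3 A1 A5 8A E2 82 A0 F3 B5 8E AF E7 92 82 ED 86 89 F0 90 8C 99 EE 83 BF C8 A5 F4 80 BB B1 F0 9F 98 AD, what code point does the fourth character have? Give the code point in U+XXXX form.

U+7482

Offset 0: leading byte 0xF3 = 11110011 → 4-byte char #1 = F3 A1 A5 8A.
Offset 4: leading byte 0xE2 = 11100010 → 3-byte char #2 = E2 82 A0.
Offset 7: leading byte 0xF3 = 11110011 → 4-byte char #3 = F3 B5 8E AF.
Offset 11: leading byte 0xE7 = 11100111 → 3-byte char #4 = E7 92 82.
Leading byte 0xE7 = 11100111 matches 1110xxxx → 3-byte sequence.
Byte 1: 0xE7 = 11100111, payload 0111 (4 bits).
Byte 2: 0x92 = 10010010 (10xxxxxx ✓), payload 010010.
Byte 3: 0x82 = 10000010 (10xxxxxx ✓), payload 000010.
Concatenate: 0111010010000010 = 0x7482 (16 bits → U+7482).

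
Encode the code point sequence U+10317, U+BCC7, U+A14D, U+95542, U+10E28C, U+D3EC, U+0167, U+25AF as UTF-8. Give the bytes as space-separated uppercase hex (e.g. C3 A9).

F0 90 8C 97 EB B3 87 EA 85 8D F2 95 95 82 F4 8E 8A 8C ED 8F AC C5 A7 E2 96 AF

U+10317: 4-byte form → F0 90 8C 97.
U+BCC7: 3-byte form → EB B3 87.
U+A14D: 3-byte form → EA 85 8D.
U+95542: 4-byte form → F2 95 95 82.
U+10E28C: 4-byte form → F4 8E 8A 8C.
U+D3EC: 3-byte form → ED 8F AC.
U+0167: 2-byte form → C5 A7.
U+25AF: 3-byte form → E2 96 AF.
Concatenated (26 bytes): F0 90 8C 97 EB B3 87 EA 85 8D F2 95 95 82 F4 8E 8A 8C ED 8F AC C5 A7 E2 96 AF.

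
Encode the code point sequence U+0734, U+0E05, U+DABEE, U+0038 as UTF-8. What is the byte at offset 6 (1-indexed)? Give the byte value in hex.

1-indexed offset 6 is 0-indexed offset 5.
U+0734 → 2-byte form DC B4 at offsets 0–1.
U+0E05 → 3-byte form E0 B8 85 at offsets 2–4.
U+DABEE → 4-byte form F3 9A AF AE at offsets 5–8.
Offset 5 falls in char 3's range; it's byte 1 of F3 9A AF AE = 0xF3.

0xF3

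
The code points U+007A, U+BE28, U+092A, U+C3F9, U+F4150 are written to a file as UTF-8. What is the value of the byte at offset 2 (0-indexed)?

0xB8

U+007A → 1-byte form 7A at offsets 0–0.
U+BE28 → 3-byte form EB B8 A8 at offsets 1–3.
Offset 2 falls in char 2's range; it's byte 2 of EB B8 A8 = 0xB8.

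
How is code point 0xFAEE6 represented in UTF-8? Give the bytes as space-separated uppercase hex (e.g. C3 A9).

F3 BA BB A6

U+FAEE6 = 0xFAEE6 = 1027814 decimal. In range U+10000–U+10FFFF → 4-byte form: 11110xxx 10xxxxxx 10xxxxxx 10xxxxxx.
Binary (21 bits): 011111010111011100110.
Split 3+6+6+6: 011 | 111010 | 111011 | 100110.
Byte 1: 11110011 = 0xF3.
Byte 2: 10111010 = 0xBA.
Byte 3: 10111011 = 0xBB.
Byte 4: 10100110 = 0xA6.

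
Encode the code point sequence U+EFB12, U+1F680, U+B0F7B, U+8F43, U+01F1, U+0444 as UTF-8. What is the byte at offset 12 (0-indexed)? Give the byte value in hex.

U+EFB12 → 4-byte form F3 AF AC 92 at offsets 0–3.
U+1F680 → 4-byte form F0 9F 9A 80 at offsets 4–7.
U+B0F7B → 4-byte form F2 B0 BD BB at offsets 8–11.
U+8F43 → 3-byte form E8 BD 83 at offsets 12–14.
Offset 12 falls in char 4's range; it's byte 1 of E8 BD 83 = 0xE8.

0xE8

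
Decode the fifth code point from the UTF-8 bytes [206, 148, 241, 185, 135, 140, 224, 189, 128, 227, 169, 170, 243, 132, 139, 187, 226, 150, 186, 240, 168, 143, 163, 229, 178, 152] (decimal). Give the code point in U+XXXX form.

U+C42FB

Offset 0: leading byte 0xCE = 11001110 → 2-byte char #1 = CE 94.
Offset 2: leading byte 0xF1 = 11110001 → 4-byte char #2 = F1 B9 87 8C.
Offset 6: leading byte 0xE0 = 11100000 → 3-byte char #3 = E0 BD 80.
Offset 9: leading byte 0xE3 = 11100011 → 3-byte char #4 = E3 A9 AA.
Offset 12: leading byte 0xF3 = 11110011 → 4-byte char #5 = F3 84 8B BB.
Leading byte 0xF3 = 11110011 matches 11110xxx → 4-byte sequence.
Byte 1: 0xF3 = 11110011, payload 011 (3 bits).
Byte 2: 0x84 = 10000100 (10xxxxxx ✓), payload 000100.
Byte 3: 0x8B = 10001011 (10xxxxxx ✓), payload 001011.
Byte 4: 0xBB = 10111011 (10xxxxxx ✓), payload 111011.
Concatenate: 011000100001011111011 = 0xC42FB (21 bits → U+C42FB).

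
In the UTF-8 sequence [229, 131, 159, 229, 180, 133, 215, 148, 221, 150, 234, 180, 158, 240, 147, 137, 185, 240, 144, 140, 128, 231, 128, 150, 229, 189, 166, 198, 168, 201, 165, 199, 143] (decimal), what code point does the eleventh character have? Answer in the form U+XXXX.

U+0265

Offset 0: leading byte 0xE5 = 11100101 → 3-byte char #1 = E5 83 9F.
Offset 3: leading byte 0xE5 = 11100101 → 3-byte char #2 = E5 B4 85.
Offset 6: leading byte 0xD7 = 11010111 → 2-byte char #3 = D7 94.
Offset 8: leading byte 0xDD = 11011101 → 2-byte char #4 = DD 96.
Offset 10: leading byte 0xEA = 11101010 → 3-byte char #5 = EA B4 9E.
Offset 13: leading byte 0xF0 = 11110000 → 4-byte char #6 = F0 93 89 B9.
Offset 17: leading byte 0xF0 = 11110000 → 4-byte char #7 = F0 90 8C 80.
Offset 21: leading byte 0xE7 = 11100111 → 3-byte char #8 = E7 80 96.
Offset 24: leading byte 0xE5 = 11100101 → 3-byte char #9 = E5 BD A6.
Offset 27: leading byte 0xC6 = 11000110 → 2-byte char #10 = C6 A8.
Offset 29: leading byte 0xC9 = 11001001 → 2-byte char #11 = C9 A5.
Leading byte 0xC9 = 11001001 matches 110xxxxx → 2-byte sequence.
Byte 1: 0xC9 = 11001001, payload 01001 (5 bits).
Byte 2: 0xA5 = 10100101 (10xxxxxx ✓), payload 100101.
Concatenate: 01001100101 = 0x265 (11 bits → U+0265).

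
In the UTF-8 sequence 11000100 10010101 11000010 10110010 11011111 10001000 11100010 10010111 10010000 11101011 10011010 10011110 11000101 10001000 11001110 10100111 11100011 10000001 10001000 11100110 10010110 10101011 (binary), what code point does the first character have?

Offset 0: leading byte 0xC4 = 11000100 → 2-byte char #1 = C4 95.
Leading byte 0xC4 = 11000100 matches 110xxxxx → 2-byte sequence.
Byte 1: 0xC4 = 11000100, payload 00100 (5 bits).
Byte 2: 0x95 = 10010101 (10xxxxxx ✓), payload 010101.
Concatenate: 00100010101 = 0x115 (11 bits → U+0115).

U+0115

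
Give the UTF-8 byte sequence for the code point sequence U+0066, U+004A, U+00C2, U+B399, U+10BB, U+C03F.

66 4A C3 82 EB 8E 99 E1 82 BB EC 80 BF

U+0066: 1-byte form → 66.
U+004A: 1-byte form → 4A.
U+00C2: 2-byte form → C3 82.
U+B399: 3-byte form → EB 8E 99.
U+10BB: 3-byte form → E1 82 BB.
U+C03F: 3-byte form → EC 80 BF.
Concatenated (13 bytes): 66 4A C3 82 EB 8E 99 E1 82 BB EC 80 BF.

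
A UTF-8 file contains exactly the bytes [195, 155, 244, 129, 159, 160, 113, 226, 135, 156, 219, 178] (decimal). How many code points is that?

Byte at offset 0: 0xC3 = 11000011 → 2-byte char (#1). Advance 2.
Byte at offset 2: 0xF4 = 11110100 → 4-byte char (#2). Advance 4.
Byte at offset 6: 0x71 = 01110001 → 1-byte char (#3). Advance 1.
Byte at offset 7: 0xE2 = 11100010 → 3-byte char (#4). Advance 3.
Byte at offset 10: 0xDB = 11011011 → 2-byte char (#5). Advance 2.
Reached end at offset 12 after 5 code points.

5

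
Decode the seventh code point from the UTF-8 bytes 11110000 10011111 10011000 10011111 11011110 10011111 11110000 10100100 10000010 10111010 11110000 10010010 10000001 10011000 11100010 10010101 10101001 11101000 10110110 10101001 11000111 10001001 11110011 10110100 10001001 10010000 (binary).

U+01C9

Offset 0: leading byte 0xF0 = 11110000 → 4-byte char #1 = F0 9F 98 9F.
Offset 4: leading byte 0xDE = 11011110 → 2-byte char #2 = DE 9F.
Offset 6: leading byte 0xF0 = 11110000 → 4-byte char #3 = F0 A4 82 BA.
Offset 10: leading byte 0xF0 = 11110000 → 4-byte char #4 = F0 92 81 98.
Offset 14: leading byte 0xE2 = 11100010 → 3-byte char #5 = E2 95 A9.
Offset 17: leading byte 0xE8 = 11101000 → 3-byte char #6 = E8 B6 A9.
Offset 20: leading byte 0xC7 = 11000111 → 2-byte char #7 = C7 89.
Leading byte 0xC7 = 11000111 matches 110xxxxx → 2-byte sequence.
Byte 1: 0xC7 = 11000111, payload 00111 (5 bits).
Byte 2: 0x89 = 10001001 (10xxxxxx ✓), payload 001001.
Concatenate: 00111001001 = 0x1C9 (11 bits → U+01C9).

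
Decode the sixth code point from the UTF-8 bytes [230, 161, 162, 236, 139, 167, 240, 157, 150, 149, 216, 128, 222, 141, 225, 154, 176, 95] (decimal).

Offset 0: leading byte 0xE6 = 11100110 → 3-byte char #1 = E6 A1 A2.
Offset 3: leading byte 0xEC = 11101100 → 3-byte char #2 = EC 8B A7.
Offset 6: leading byte 0xF0 = 11110000 → 4-byte char #3 = F0 9D 96 95.
Offset 10: leading byte 0xD8 = 11011000 → 2-byte char #4 = D8 80.
Offset 12: leading byte 0xDE = 11011110 → 2-byte char #5 = DE 8D.
Offset 14: leading byte 0xE1 = 11100001 → 3-byte char #6 = E1 9A B0.
Leading byte 0xE1 = 11100001 matches 1110xxxx → 3-byte sequence.
Byte 1: 0xE1 = 11100001, payload 0001 (4 bits).
Byte 2: 0x9A = 10011010 (10xxxxxx ✓), payload 011010.
Byte 3: 0xB0 = 10110000 (10xxxxxx ✓), payload 110000.
Concatenate: 0001011010110000 = 0x16B0 (16 bits → U+16B0).

U+16B0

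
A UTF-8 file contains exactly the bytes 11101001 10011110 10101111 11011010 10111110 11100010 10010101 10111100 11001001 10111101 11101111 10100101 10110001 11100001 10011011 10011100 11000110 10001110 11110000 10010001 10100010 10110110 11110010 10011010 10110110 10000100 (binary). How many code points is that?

Byte at offset 0: 0xE9 = 11101001 → 3-byte char (#1). Advance 3.
Byte at offset 3: 0xDA = 11011010 → 2-byte char (#2). Advance 2.
Byte at offset 5: 0xE2 = 11100010 → 3-byte char (#3). Advance 3.
Byte at offset 8: 0xC9 = 11001001 → 2-byte char (#4). Advance 2.
Byte at offset 10: 0xEF = 11101111 → 3-byte char (#5). Advance 3.
Byte at offset 13: 0xE1 = 11100001 → 3-byte char (#6). Advance 3.
Byte at offset 16: 0xC6 = 11000110 → 2-byte char (#7). Advance 2.
Byte at offset 18: 0xF0 = 11110000 → 4-byte char (#8). Advance 4.
Byte at offset 22: 0xF2 = 11110010 → 4-byte char (#9). Advance 4.
Reached end at offset 26 after 9 code points.

9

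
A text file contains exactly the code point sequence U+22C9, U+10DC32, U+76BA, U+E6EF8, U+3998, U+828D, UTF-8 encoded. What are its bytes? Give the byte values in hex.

E2 8B 89 F4 8D B0 B2 E7 9A BA F3 A6 BB B8 E3 A6 98 E8 8A 8D

U+22C9: 3-byte form → E2 8B 89.
U+10DC32: 4-byte form → F4 8D B0 B2.
U+76BA: 3-byte form → E7 9A BA.
U+E6EF8: 4-byte form → F3 A6 BB B8.
U+3998: 3-byte form → E3 A6 98.
U+828D: 3-byte form → E8 8A 8D.
Concatenated (20 bytes): E2 8B 89 F4 8D B0 B2 E7 9A BA F3 A6 BB B8 E3 A6 98 E8 8A 8D.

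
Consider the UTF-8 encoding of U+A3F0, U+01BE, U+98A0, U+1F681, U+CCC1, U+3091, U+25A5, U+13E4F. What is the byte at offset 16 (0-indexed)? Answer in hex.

0x82

U+A3F0 → 3-byte form EA 8F B0 at offsets 0–2.
U+01BE → 2-byte form C6 BE at offsets 3–4.
U+98A0 → 3-byte form E9 A2 A0 at offsets 5–7.
U+1F681 → 4-byte form F0 9F 9A 81 at offsets 8–11.
U+CCC1 → 3-byte form EC B3 81 at offsets 12–14.
U+3091 → 3-byte form E3 82 91 at offsets 15–17.
Offset 16 falls in char 6's range; it's byte 2 of E3 82 91 = 0x82.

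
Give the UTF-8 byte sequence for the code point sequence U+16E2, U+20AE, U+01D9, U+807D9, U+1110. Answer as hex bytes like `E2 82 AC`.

U+16E2: 3-byte form → E1 9B A2.
U+20AE: 3-byte form → E2 82 AE.
U+01D9: 2-byte form → C7 99.
U+807D9: 4-byte form → F2 80 9F 99.
U+1110: 3-byte form → E1 84 90.
Concatenated (15 bytes): E1 9B A2 E2 82 AE C7 99 F2 80 9F 99 E1 84 90.

E1 9B A2 E2 82 AE C7 99 F2 80 9F 99 E1 84 90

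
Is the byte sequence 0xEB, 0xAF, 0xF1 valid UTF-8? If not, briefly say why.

invalid (non-continuation byte where continuation expected)

Leading byte 0xEB = 11101011 → 3-byte form.
Byte 3 is 0xF1 = 11110001, which is not 10xxxxxx — expected a continuation byte.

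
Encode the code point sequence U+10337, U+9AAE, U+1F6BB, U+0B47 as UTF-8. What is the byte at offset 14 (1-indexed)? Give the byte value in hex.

1-indexed offset 14 is 0-indexed offset 13.
U+10337 → 4-byte form F0 90 8C B7 at offsets 0–3.
U+9AAE → 3-byte form E9 AA AE at offsets 4–6.
U+1F6BB → 4-byte form F0 9F 9A BB at offsets 7–10.
U+0B47 → 3-byte form E0 AD 87 at offsets 11–13.
Offset 13 falls in char 4's range; it's byte 3 of E0 AD 87 = 0x87.

0x87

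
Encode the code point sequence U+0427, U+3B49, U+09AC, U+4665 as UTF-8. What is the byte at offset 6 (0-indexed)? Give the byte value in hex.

U+0427 → 2-byte form D0 A7 at offsets 0–1.
U+3B49 → 3-byte form E3 AD 89 at offsets 2–4.
U+09AC → 3-byte form E0 A6 AC at offsets 5–7.
Offset 6 falls in char 3's range; it's byte 2 of E0 A6 AC = 0xA6.

0xA6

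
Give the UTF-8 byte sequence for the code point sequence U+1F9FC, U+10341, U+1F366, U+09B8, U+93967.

U+1F9FC: 4-byte form → F0 9F A7 BC.
U+10341: 4-byte form → F0 90 8D 81.
U+1F366: 4-byte form → F0 9F 8D A6.
U+09B8: 3-byte form → E0 A6 B8.
U+93967: 4-byte form → F2 93 A5 A7.
Concatenated (19 bytes): F0 9F A7 BC F0 90 8D 81 F0 9F 8D A6 E0 A6 B8 F2 93 A5 A7.

F0 9F A7 BC F0 90 8D 81 F0 9F 8D A6 E0 A6 B8 F2 93 A5 A7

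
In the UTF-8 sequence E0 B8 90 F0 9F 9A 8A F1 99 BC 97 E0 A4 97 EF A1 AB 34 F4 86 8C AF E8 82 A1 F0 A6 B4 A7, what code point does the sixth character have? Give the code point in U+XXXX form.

Offset 0: leading byte 0xE0 = 11100000 → 3-byte char #1 = E0 B8 90.
Offset 3: leading byte 0xF0 = 11110000 → 4-byte char #2 = F0 9F 9A 8A.
Offset 7: leading byte 0xF1 = 11110001 → 4-byte char #3 = F1 99 BC 97.
Offset 11: leading byte 0xE0 = 11100000 → 3-byte char #4 = E0 A4 97.
Offset 14: leading byte 0xEF = 11101111 → 3-byte char #5 = EF A1 AB.
Offset 17: leading byte 0x34 = 00110100 → 1-byte char #6 = 34.
Leading byte 0x34 = 00110100 matches 0xxxxxxx → 1-byte sequence.
Byte 1: 0x34 = 00110100, payload 0110100 (7 bits).
Concatenate: 0110100 = 0x34 (7 bits → U+0034).

U+0034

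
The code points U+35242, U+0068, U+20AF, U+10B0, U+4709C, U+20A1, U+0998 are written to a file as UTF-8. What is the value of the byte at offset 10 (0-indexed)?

U+35242 → 4-byte form F0 B5 89 82 at offsets 0–3.
U+0068 → 1-byte form 68 at offsets 4–4.
U+20AF → 3-byte form E2 82 AF at offsets 5–7.
U+10B0 → 3-byte form E1 82 B0 at offsets 8–10.
Offset 10 falls in char 4's range; it's byte 3 of E1 82 B0 = 0xB0.

0xB0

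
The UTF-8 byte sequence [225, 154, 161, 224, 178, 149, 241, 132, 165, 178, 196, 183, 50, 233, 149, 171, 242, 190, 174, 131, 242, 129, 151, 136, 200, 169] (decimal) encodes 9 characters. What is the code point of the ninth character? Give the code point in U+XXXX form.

Offset 0: leading byte 0xE1 = 11100001 → 3-byte char #1 = E1 9A A1.
Offset 3: leading byte 0xE0 = 11100000 → 3-byte char #2 = E0 B2 95.
Offset 6: leading byte 0xF1 = 11110001 → 4-byte char #3 = F1 84 A5 B2.
Offset 10: leading byte 0xC4 = 11000100 → 2-byte char #4 = C4 B7.
Offset 12: leading byte 0x32 = 00110010 → 1-byte char #5 = 32.
Offset 13: leading byte 0xE9 = 11101001 → 3-byte char #6 = E9 95 AB.
Offset 16: leading byte 0xF2 = 11110010 → 4-byte char #7 = F2 BE AE 83.
Offset 20: leading byte 0xF2 = 11110010 → 4-byte char #8 = F2 81 97 88.
Offset 24: leading byte 0xC8 = 11001000 → 2-byte char #9 = C8 A9.
Leading byte 0xC8 = 11001000 matches 110xxxxx → 2-byte sequence.
Byte 1: 0xC8 = 11001000, payload 01000 (5 bits).
Byte 2: 0xA9 = 10101001 (10xxxxxx ✓), payload 101001.
Concatenate: 01000101001 = 0x229 (11 bits → U+0229).

U+0229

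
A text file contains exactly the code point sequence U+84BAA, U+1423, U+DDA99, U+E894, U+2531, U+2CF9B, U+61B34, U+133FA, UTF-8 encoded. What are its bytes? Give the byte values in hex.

F2 84 AE AA E1 90 A3 F3 9D AA 99 EE A2 94 E2 94 B1 F0 AC BE 9B F1 A1 AC B4 F0 93 8F BA

U+84BAA: 4-byte form → F2 84 AE AA.
U+1423: 3-byte form → E1 90 A3.
U+DDA99: 4-byte form → F3 9D AA 99.
U+E894: 3-byte form → EE A2 94.
U+2531: 3-byte form → E2 94 B1.
U+2CF9B: 4-byte form → F0 AC BE 9B.
U+61B34: 4-byte form → F1 A1 AC B4.
U+133FA: 4-byte form → F0 93 8F BA.
Concatenated (29 bytes): F2 84 AE AA E1 90 A3 F3 9D AA 99 EE A2 94 E2 94 B1 F0 AC BE 9B F1 A1 AC B4 F0 93 8F BA.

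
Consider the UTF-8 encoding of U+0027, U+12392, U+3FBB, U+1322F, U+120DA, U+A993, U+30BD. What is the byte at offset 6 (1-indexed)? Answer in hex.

1-indexed offset 6 is 0-indexed offset 5.
U+0027 → 1-byte form 27 at offsets 0–0.
U+12392 → 4-byte form F0 92 8E 92 at offsets 1–4.
U+3FBB → 3-byte form E3 BE BB at offsets 5–7.
Offset 5 falls in char 3's range; it's byte 1 of E3 BE BB = 0xE3.

0xE3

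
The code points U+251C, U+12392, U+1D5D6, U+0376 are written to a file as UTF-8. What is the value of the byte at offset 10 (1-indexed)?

1-indexed offset 10 is 0-indexed offset 9.
U+251C → 3-byte form E2 94 9C at offsets 0–2.
U+12392 → 4-byte form F0 92 8E 92 at offsets 3–6.
U+1D5D6 → 4-byte form F0 9D 97 96 at offsets 7–10.
Offset 9 falls in char 3's range; it's byte 3 of F0 9D 97 96 = 0x97.

0x97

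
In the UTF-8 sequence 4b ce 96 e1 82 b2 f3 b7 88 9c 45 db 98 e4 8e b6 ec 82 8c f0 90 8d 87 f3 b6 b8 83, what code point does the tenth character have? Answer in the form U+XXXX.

Offset 0: leading byte 0x4B = 01001011 → 1-byte char #1 = 4B.
Offset 1: leading byte 0xCE = 11001110 → 2-byte char #2 = CE 96.
Offset 3: leading byte 0xE1 = 11100001 → 3-byte char #3 = E1 82 B2.
Offset 6: leading byte 0xF3 = 11110011 → 4-byte char #4 = F3 B7 88 9C.
Offset 10: leading byte 0x45 = 01000101 → 1-byte char #5 = 45.
Offset 11: leading byte 0xDB = 11011011 → 2-byte char #6 = DB 98.
Offset 13: leading byte 0xE4 = 11100100 → 3-byte char #7 = E4 8E B6.
Offset 16: leading byte 0xEC = 11101100 → 3-byte char #8 = EC 82 8C.
Offset 19: leading byte 0xF0 = 11110000 → 4-byte char #9 = F0 90 8D 87.
Offset 23: leading byte 0xF3 = 11110011 → 4-byte char #10 = F3 B6 B8 83.
Leading byte 0xF3 = 11110011 matches 11110xxx → 4-byte sequence.
Byte 1: 0xF3 = 11110011, payload 011 (3 bits).
Byte 2: 0xB6 = 10110110 (10xxxxxx ✓), payload 110110.
Byte 3: 0xB8 = 10111000 (10xxxxxx ✓), payload 111000.
Byte 4: 0x83 = 10000011 (10xxxxxx ✓), payload 000011.
Concatenate: 011110110111000000011 = 0xF6E03 (21 bits → U+F6E03).

U+F6E03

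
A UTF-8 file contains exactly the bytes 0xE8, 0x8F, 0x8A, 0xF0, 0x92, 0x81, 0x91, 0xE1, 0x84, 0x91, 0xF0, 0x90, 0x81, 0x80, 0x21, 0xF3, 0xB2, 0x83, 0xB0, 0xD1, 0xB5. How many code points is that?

Byte at offset 0: 0xE8 = 11101000 → 3-byte char (#1). Advance 3.
Byte at offset 3: 0xF0 = 11110000 → 4-byte char (#2). Advance 4.
Byte at offset 7: 0xE1 = 11100001 → 3-byte char (#3). Advance 3.
Byte at offset 10: 0xF0 = 11110000 → 4-byte char (#4). Advance 4.
Byte at offset 14: 0x21 = 00100001 → 1-byte char (#5). Advance 1.
Byte at offset 15: 0xF3 = 11110011 → 4-byte char (#6). Advance 4.
Byte at offset 19: 0xD1 = 11010001 → 2-byte char (#7). Advance 2.
Reached end at offset 21 after 7 code points.

7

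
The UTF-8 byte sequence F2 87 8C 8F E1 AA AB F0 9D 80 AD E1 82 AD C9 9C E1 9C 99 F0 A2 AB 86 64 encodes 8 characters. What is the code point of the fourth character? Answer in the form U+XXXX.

U+10AD

Offset 0: leading byte 0xF2 = 11110010 → 4-byte char #1 = F2 87 8C 8F.
Offset 4: leading byte 0xE1 = 11100001 → 3-byte char #2 = E1 AA AB.
Offset 7: leading byte 0xF0 = 11110000 → 4-byte char #3 = F0 9D 80 AD.
Offset 11: leading byte 0xE1 = 11100001 → 3-byte char #4 = E1 82 AD.
Leading byte 0xE1 = 11100001 matches 1110xxxx → 3-byte sequence.
Byte 1: 0xE1 = 11100001, payload 0001 (4 bits).
Byte 2: 0x82 = 10000010 (10xxxxxx ✓), payload 000010.
Byte 3: 0xAD = 10101101 (10xxxxxx ✓), payload 101101.
Concatenate: 0001000010101101 = 0x10AD (16 bits → U+10AD).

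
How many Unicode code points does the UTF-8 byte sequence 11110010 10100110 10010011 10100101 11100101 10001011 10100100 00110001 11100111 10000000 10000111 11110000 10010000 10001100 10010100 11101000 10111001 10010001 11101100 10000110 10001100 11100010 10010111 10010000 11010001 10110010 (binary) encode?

9

Byte at offset 0: 0xF2 = 11110010 → 4-byte char (#1). Advance 4.
Byte at offset 4: 0xE5 = 11100101 → 3-byte char (#2). Advance 3.
Byte at offset 7: 0x31 = 00110001 → 1-byte char (#3). Advance 1.
Byte at offset 8: 0xE7 = 11100111 → 3-byte char (#4). Advance 3.
Byte at offset 11: 0xF0 = 11110000 → 4-byte char (#5). Advance 4.
Byte at offset 15: 0xE8 = 11101000 → 3-byte char (#6). Advance 3.
Byte at offset 18: 0xEC = 11101100 → 3-byte char (#7). Advance 3.
Byte at offset 21: 0xE2 = 11100010 → 3-byte char (#8). Advance 3.
Byte at offset 24: 0xD1 = 11010001 → 2-byte char (#9). Advance 2.
Reached end at offset 26 after 9 code points.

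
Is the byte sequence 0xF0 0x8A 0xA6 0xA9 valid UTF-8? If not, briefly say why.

invalid (overlong encoding)

Leading byte 0xF0 = 11110000 → 4-byte form.
Continuation bytes all match 10xxxxxx. Payload decodes to 0xA9A9.
But 0xA9A9 < 0x10000, the minimum for a 4-byte sequence — this is an overlong encoding.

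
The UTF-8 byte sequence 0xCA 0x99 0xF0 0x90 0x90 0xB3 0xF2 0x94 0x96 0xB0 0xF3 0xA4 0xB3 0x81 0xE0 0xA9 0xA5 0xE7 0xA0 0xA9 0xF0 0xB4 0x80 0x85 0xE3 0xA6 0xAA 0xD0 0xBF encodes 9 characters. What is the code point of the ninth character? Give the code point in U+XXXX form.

U+043F

Offset 0: leading byte 0xCA = 11001010 → 2-byte char #1 = CA 99.
Offset 2: leading byte 0xF0 = 11110000 → 4-byte char #2 = F0 90 90 B3.
Offset 6: leading byte 0xF2 = 11110010 → 4-byte char #3 = F2 94 96 B0.
Offset 10: leading byte 0xF3 = 11110011 → 4-byte char #4 = F3 A4 B3 81.
Offset 14: leading byte 0xE0 = 11100000 → 3-byte char #5 = E0 A9 A5.
Offset 17: leading byte 0xE7 = 11100111 → 3-byte char #6 = E7 A0 A9.
Offset 20: leading byte 0xF0 = 11110000 → 4-byte char #7 = F0 B4 80 85.
Offset 24: leading byte 0xE3 = 11100011 → 3-byte char #8 = E3 A6 AA.
Offset 27: leading byte 0xD0 = 11010000 → 2-byte char #9 = D0 BF.
Leading byte 0xD0 = 11010000 matches 110xxxxx → 2-byte sequence.
Byte 1: 0xD0 = 11010000, payload 10000 (5 bits).
Byte 2: 0xBF = 10111111 (10xxxxxx ✓), payload 111111.
Concatenate: 10000111111 = 0x43F (11 bits → U+043F).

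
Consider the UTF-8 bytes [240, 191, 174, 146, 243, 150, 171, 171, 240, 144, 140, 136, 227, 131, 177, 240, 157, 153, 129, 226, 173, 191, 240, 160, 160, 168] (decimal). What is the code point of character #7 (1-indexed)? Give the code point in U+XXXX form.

U+20828

Offset 0: leading byte 0xF0 = 11110000 → 4-byte char #1 = F0 BF AE 92.
Offset 4: leading byte 0xF3 = 11110011 → 4-byte char #2 = F3 96 AB AB.
Offset 8: leading byte 0xF0 = 11110000 → 4-byte char #3 = F0 90 8C 88.
Offset 12: leading byte 0xE3 = 11100011 → 3-byte char #4 = E3 83 B1.
Offset 15: leading byte 0xF0 = 11110000 → 4-byte char #5 = F0 9D 99 81.
Offset 19: leading byte 0xE2 = 11100010 → 3-byte char #6 = E2 AD BF.
Offset 22: leading byte 0xF0 = 11110000 → 4-byte char #7 = F0 A0 A0 A8.
Leading byte 0xF0 = 11110000 matches 11110xxx → 4-byte sequence.
Byte 1: 0xF0 = 11110000, payload 000 (3 bits).
Byte 2: 0xA0 = 10100000 (10xxxxxx ✓), payload 100000.
Byte 3: 0xA0 = 10100000 (10xxxxxx ✓), payload 100000.
Byte 4: 0xA8 = 10101000 (10xxxxxx ✓), payload 101000.
Concatenate: 000100000100000101000 = 0x20828 (21 bits → U+20828).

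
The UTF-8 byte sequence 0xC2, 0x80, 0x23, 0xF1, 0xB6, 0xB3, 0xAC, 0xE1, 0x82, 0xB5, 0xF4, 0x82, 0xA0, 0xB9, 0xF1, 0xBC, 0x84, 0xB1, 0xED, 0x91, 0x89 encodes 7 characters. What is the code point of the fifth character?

U+102839

Offset 0: leading byte 0xC2 = 11000010 → 2-byte char #1 = C2 80.
Offset 2: leading byte 0x23 = 00100011 → 1-byte char #2 = 23.
Offset 3: leading byte 0xF1 = 11110001 → 4-byte char #3 = F1 B6 B3 AC.
Offset 7: leading byte 0xE1 = 11100001 → 3-byte char #4 = E1 82 B5.
Offset 10: leading byte 0xF4 = 11110100 → 4-byte char #5 = F4 82 A0 B9.
Leading byte 0xF4 = 11110100 matches 11110xxx → 4-byte sequence.
Byte 1: 0xF4 = 11110100, payload 100 (3 bits).
Byte 2: 0x82 = 10000010 (10xxxxxx ✓), payload 000010.
Byte 3: 0xA0 = 10100000 (10xxxxxx ✓), payload 100000.
Byte 4: 0xB9 = 10111001 (10xxxxxx ✓), payload 111001.
Concatenate: 100000010100000111001 = 0x102839 (21 bits → U+102839).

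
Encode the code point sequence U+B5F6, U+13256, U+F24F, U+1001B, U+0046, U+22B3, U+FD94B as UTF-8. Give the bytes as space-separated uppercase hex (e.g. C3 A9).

U+B5F6: 3-byte form → EB 97 B6.
U+13256: 4-byte form → F0 93 89 96.
U+F24F: 3-byte form → EF 89 8F.
U+1001B: 4-byte form → F0 90 80 9B.
U+0046: 1-byte form → 46.
U+22B3: 3-byte form → E2 8A B3.
U+FD94B: 4-byte form → F3 BD A5 8B.
Concatenated (22 bytes): EB 97 B6 F0 93 89 96 EF 89 8F F0 90 80 9B 46 E2 8A B3 F3 BD A5 8B.

EB 97 B6 F0 93 89 96 EF 89 8F F0 90 80 9B 46 E2 8A B3 F3 BD A5 8B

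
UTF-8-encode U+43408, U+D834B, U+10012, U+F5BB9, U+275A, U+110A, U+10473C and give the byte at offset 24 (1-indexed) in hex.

0x84

1-indexed offset 24 is 0-indexed offset 23.
U+43408 → 4-byte form F1 83 90 88 at offsets 0–3.
U+D834B → 4-byte form F3 98 8D 8B at offsets 4–7.
U+10012 → 4-byte form F0 90 80 92 at offsets 8–11.
U+F5BB9 → 4-byte form F3 B5 AE B9 at offsets 12–15.
U+275A → 3-byte form E2 9D 9A at offsets 16–18.
U+110A → 3-byte form E1 84 8A at offsets 19–21.
U+10473C → 4-byte form F4 84 9C BC at offsets 22–25.
Offset 23 falls in char 7's range; it's byte 2 of F4 84 9C BC = 0x84.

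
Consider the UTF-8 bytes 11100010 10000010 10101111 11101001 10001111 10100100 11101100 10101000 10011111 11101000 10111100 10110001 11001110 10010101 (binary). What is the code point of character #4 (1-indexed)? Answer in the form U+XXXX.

U+8F31

Offset 0: leading byte 0xE2 = 11100010 → 3-byte char #1 = E2 82 AF.
Offset 3: leading byte 0xE9 = 11101001 → 3-byte char #2 = E9 8F A4.
Offset 6: leading byte 0xEC = 11101100 → 3-byte char #3 = EC A8 9F.
Offset 9: leading byte 0xE8 = 11101000 → 3-byte char #4 = E8 BC B1.
Leading byte 0xE8 = 11101000 matches 1110xxxx → 3-byte sequence.
Byte 1: 0xE8 = 11101000, payload 1000 (4 bits).
Byte 2: 0xBC = 10111100 (10xxxxxx ✓), payload 111100.
Byte 3: 0xB1 = 10110001 (10xxxxxx ✓), payload 110001.
Concatenate: 1000111100110001 = 0x8F31 (16 bits → U+8F31).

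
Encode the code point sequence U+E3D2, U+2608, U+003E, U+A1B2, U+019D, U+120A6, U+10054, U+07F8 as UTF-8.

EE 8F 92 E2 98 88 3E EA 86 B2 C6 9D F0 92 82 A6 F0 90 81 94 DF B8

U+E3D2: 3-byte form → EE 8F 92.
U+2608: 3-byte form → E2 98 88.
U+003E: 1-byte form → 3E.
U+A1B2: 3-byte form → EA 86 B2.
U+019D: 2-byte form → C6 9D.
U+120A6: 4-byte form → F0 92 82 A6.
U+10054: 4-byte form → F0 90 81 94.
U+07F8: 2-byte form → DF B8.
Concatenated (22 bytes): EE 8F 92 E2 98 88 3E EA 86 B2 C6 9D F0 92 82 A6 F0 90 81 94 DF B8.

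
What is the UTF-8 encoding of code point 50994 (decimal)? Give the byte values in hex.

EC 9C B2

U+C732 = 0xC732 = 50994 decimal. In range U+0800–U+FFFF → 3-byte form: 1110xxxx 10xxxxxx 10xxxxxx.
Binary (16 bits): 1100011100110010.
Split 4+6+6: 1100 | 011100 | 110010.
Byte 1: 11101100 = 0xEC.
Byte 2: 10011100 = 0x9C.
Byte 3: 10110010 = 0xB2.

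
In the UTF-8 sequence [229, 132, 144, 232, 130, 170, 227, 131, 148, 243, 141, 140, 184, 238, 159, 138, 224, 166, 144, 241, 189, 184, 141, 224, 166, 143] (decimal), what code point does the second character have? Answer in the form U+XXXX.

Offset 0: leading byte 0xE5 = 11100101 → 3-byte char #1 = E5 84 90.
Offset 3: leading byte 0xE8 = 11101000 → 3-byte char #2 = E8 82 AA.
Leading byte 0xE8 = 11101000 matches 1110xxxx → 3-byte sequence.
Byte 1: 0xE8 = 11101000, payload 1000 (4 bits).
Byte 2: 0x82 = 10000010 (10xxxxxx ✓), payload 000010.
Byte 3: 0xAA = 10101010 (10xxxxxx ✓), payload 101010.
Concatenate: 1000000010101010 = 0x80AA (16 bits → U+80AA).

U+80AA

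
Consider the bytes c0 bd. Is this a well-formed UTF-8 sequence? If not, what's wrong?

invalid (overlong encoding)

Leading byte 0xC0 = 11000000 → 2-byte form.
Continuation bytes all match 10xxxxxx. Payload decodes to 0x3D.
But 0x3D < 0x80, the minimum for a 2-byte sequence — this is an overlong encoding.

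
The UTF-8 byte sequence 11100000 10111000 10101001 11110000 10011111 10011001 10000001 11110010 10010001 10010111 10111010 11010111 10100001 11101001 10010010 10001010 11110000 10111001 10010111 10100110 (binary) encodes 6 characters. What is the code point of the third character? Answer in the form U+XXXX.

U+915FA

Offset 0: leading byte 0xE0 = 11100000 → 3-byte char #1 = E0 B8 A9.
Offset 3: leading byte 0xF0 = 11110000 → 4-byte char #2 = F0 9F 99 81.
Offset 7: leading byte 0xF2 = 11110010 → 4-byte char #3 = F2 91 97 BA.
Leading byte 0xF2 = 11110010 matches 11110xxx → 4-byte sequence.
Byte 1: 0xF2 = 11110010, payload 010 (3 bits).
Byte 2: 0x91 = 10010001 (10xxxxxx ✓), payload 010001.
Byte 3: 0x97 = 10010111 (10xxxxxx ✓), payload 010111.
Byte 4: 0xBA = 10111010 (10xxxxxx ✓), payload 111010.
Concatenate: 010010001010111111010 = 0x915FA (21 bits → U+915FA).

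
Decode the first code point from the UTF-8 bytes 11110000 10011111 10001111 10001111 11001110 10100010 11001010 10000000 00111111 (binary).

U+1F3CF

Offset 0: leading byte 0xF0 = 11110000 → 4-byte char #1 = F0 9F 8F 8F.
Leading byte 0xF0 = 11110000 matches 11110xxx → 4-byte sequence.
Byte 1: 0xF0 = 11110000, payload 000 (3 bits).
Byte 2: 0x9F = 10011111 (10xxxxxx ✓), payload 011111.
Byte 3: 0x8F = 10001111 (10xxxxxx ✓), payload 001111.
Byte 4: 0x8F = 10001111 (10xxxxxx ✓), payload 001111.
Concatenate: 000011111001111001111 = 0x1F3CF (21 bits → U+1F3CF).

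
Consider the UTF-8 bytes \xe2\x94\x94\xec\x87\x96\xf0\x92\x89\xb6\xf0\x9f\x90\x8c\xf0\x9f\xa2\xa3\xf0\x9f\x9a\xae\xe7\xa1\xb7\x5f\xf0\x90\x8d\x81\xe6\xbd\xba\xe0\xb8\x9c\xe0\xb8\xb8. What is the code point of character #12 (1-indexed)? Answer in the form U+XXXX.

Offset 0: leading byte 0xE2 = 11100010 → 3-byte char #1 = E2 94 94.
Offset 3: leading byte 0xEC = 11101100 → 3-byte char #2 = EC 87 96.
Offset 6: leading byte 0xF0 = 11110000 → 4-byte char #3 = F0 92 89 B6.
Offset 10: leading byte 0xF0 = 11110000 → 4-byte char #4 = F0 9F 90 8C.
Offset 14: leading byte 0xF0 = 11110000 → 4-byte char #5 = F0 9F A2 A3.
Offset 18: leading byte 0xF0 = 11110000 → 4-byte char #6 = F0 9F 9A AE.
Offset 22: leading byte 0xE7 = 11100111 → 3-byte char #7 = E7 A1 B7.
Offset 25: leading byte 0x5F = 01011111 → 1-byte char #8 = 5F.
Offset 26: leading byte 0xF0 = 11110000 → 4-byte char #9 = F0 90 8D 81.
Offset 30: leading byte 0xE6 = 11100110 → 3-byte char #10 = E6 BD BA.
Offset 33: leading byte 0xE0 = 11100000 → 3-byte char #11 = E0 B8 9C.
Offset 36: leading byte 0xE0 = 11100000 → 3-byte char #12 = E0 B8 B8.
Leading byte 0xE0 = 11100000 matches 1110xxxx → 3-byte sequence.
Byte 1: 0xE0 = 11100000, payload 0000 (4 bits).
Byte 2: 0xB8 = 10111000 (10xxxxxx ✓), payload 111000.
Byte 3: 0xB8 = 10111000 (10xxxxxx ✓), payload 111000.
Concatenate: 0000111000111000 = 0xE38 (16 bits → U+0E38).

U+0E38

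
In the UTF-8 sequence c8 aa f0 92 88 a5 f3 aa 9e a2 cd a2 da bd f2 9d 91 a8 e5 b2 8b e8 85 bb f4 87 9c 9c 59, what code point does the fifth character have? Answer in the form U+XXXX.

Offset 0: leading byte 0xC8 = 11001000 → 2-byte char #1 = C8 AA.
Offset 2: leading byte 0xF0 = 11110000 → 4-byte char #2 = F0 92 88 A5.
Offset 6: leading byte 0xF3 = 11110011 → 4-byte char #3 = F3 AA 9E A2.
Offset 10: leading byte 0xCD = 11001101 → 2-byte char #4 = CD A2.
Offset 12: leading byte 0xDA = 11011010 → 2-byte char #5 = DA BD.
Leading byte 0xDA = 11011010 matches 110xxxxx → 2-byte sequence.
Byte 1: 0xDA = 11011010, payload 11010 (5 bits).
Byte 2: 0xBD = 10111101 (10xxxxxx ✓), payload 111101.
Concatenate: 11010111101 = 0x6BD (11 bits → U+06BD).

U+06BD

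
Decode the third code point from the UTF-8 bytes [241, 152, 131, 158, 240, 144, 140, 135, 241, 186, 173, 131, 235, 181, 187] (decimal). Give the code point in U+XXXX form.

U+7AB43

Offset 0: leading byte 0xF1 = 11110001 → 4-byte char #1 = F1 98 83 9E.
Offset 4: leading byte 0xF0 = 11110000 → 4-byte char #2 = F0 90 8C 87.
Offset 8: leading byte 0xF1 = 11110001 → 4-byte char #3 = F1 BA AD 83.
Leading byte 0xF1 = 11110001 matches 11110xxx → 4-byte sequence.
Byte 1: 0xF1 = 11110001, payload 001 (3 bits).
Byte 2: 0xBA = 10111010 (10xxxxxx ✓), payload 111010.
Byte 3: 0xAD = 10101101 (10xxxxxx ✓), payload 101101.
Byte 4: 0x83 = 10000011 (10xxxxxx ✓), payload 000011.
Concatenate: 001111010101101000011 = 0x7AB43 (21 bits → U+7AB43).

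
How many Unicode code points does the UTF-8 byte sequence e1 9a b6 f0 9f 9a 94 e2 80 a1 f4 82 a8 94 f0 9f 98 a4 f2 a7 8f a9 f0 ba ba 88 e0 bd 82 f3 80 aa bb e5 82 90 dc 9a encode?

Byte at offset 0: 0xE1 = 11100001 → 3-byte char (#1). Advance 3.
Byte at offset 3: 0xF0 = 11110000 → 4-byte char (#2). Advance 4.
Byte at offset 7: 0xE2 = 11100010 → 3-byte char (#3). Advance 3.
Byte at offset 10: 0xF4 = 11110100 → 4-byte char (#4). Advance 4.
Byte at offset 14: 0xF0 = 11110000 → 4-byte char (#5). Advance 4.
Byte at offset 18: 0xF2 = 11110010 → 4-byte char (#6). Advance 4.
Byte at offset 22: 0xF0 = 11110000 → 4-byte char (#7). Advance 4.
Byte at offset 26: 0xE0 = 11100000 → 3-byte char (#8). Advance 3.
Byte at offset 29: 0xF3 = 11110011 → 4-byte char (#9). Advance 4.
Byte at offset 33: 0xE5 = 11100101 → 3-byte char (#10). Advance 3.
Byte at offset 36: 0xDC = 11011100 → 2-byte char (#11). Advance 2.
Reached end at offset 38 after 11 code points.

11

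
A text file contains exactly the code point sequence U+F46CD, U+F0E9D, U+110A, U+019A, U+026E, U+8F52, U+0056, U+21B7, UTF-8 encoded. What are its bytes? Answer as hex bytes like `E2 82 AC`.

U+F46CD: 4-byte form → F3 B4 9B 8D.
U+F0E9D: 4-byte form → F3 B0 BA 9D.
U+110A: 3-byte form → E1 84 8A.
U+019A: 2-byte form → C6 9A.
U+026E: 2-byte form → C9 AE.
U+8F52: 3-byte form → E8 BD 92.
U+0056: 1-byte form → 56.
U+21B7: 3-byte form → E2 86 B7.
Concatenated (22 bytes): F3 B4 9B 8D F3 B0 BA 9D E1 84 8A C6 9A C9 AE E8 BD 92 56 E2 86 B7.

F3 B4 9B 8D F3 B0 BA 9D E1 84 8A C6 9A C9 AE E8 BD 92 56 E2 86 B7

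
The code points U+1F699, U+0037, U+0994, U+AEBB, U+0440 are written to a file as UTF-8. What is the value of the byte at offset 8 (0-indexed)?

U+1F699 → 4-byte form F0 9F 9A 99 at offsets 0–3.
U+0037 → 1-byte form 37 at offsets 4–4.
U+0994 → 3-byte form E0 A6 94 at offsets 5–7.
U+AEBB → 3-byte form EA BA BB at offsets 8–10.
Offset 8 falls in char 4's range; it's byte 1 of EA BA BB = 0xEA.

0xEA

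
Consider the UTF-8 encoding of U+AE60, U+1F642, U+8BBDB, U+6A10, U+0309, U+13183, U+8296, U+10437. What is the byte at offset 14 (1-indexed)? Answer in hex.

1-indexed offset 14 is 0-indexed offset 13.
U+AE60 → 3-byte form EA B9 A0 at offsets 0–2.
U+1F642 → 4-byte form F0 9F 99 82 at offsets 3–6.
U+8BBDB → 4-byte form F2 8B AF 9B at offsets 7–10.
U+6A10 → 3-byte form E6 A8 90 at offsets 11–13.
Offset 13 falls in char 4's range; it's byte 3 of E6 A8 90 = 0x90.

0x90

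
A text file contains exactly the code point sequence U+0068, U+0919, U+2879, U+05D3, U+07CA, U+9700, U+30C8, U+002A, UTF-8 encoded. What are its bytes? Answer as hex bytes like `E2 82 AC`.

U+0068: 1-byte form → 68.
U+0919: 3-byte form → E0 A4 99.
U+2879: 3-byte form → E2 A1 B9.
U+05D3: 2-byte form → D7 93.
U+07CA: 2-byte form → DF 8A.
U+9700: 3-byte form → E9 9C 80.
U+30C8: 3-byte form → E3 83 88.
U+002A: 1-byte form → 2A.
Concatenated (18 bytes): 68 E0 A4 99 E2 A1 B9 D7 93 DF 8A E9 9C 80 E3 83 88 2A.

68 E0 A4 99 E2 A1 B9 D7 93 DF 8A E9 9C 80 E3 83 88 2A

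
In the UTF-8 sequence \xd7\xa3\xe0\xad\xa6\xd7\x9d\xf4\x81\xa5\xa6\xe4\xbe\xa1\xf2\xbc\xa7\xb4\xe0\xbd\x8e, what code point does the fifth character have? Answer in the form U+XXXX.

Offset 0: leading byte 0xD7 = 11010111 → 2-byte char #1 = D7 A3.
Offset 2: leading byte 0xE0 = 11100000 → 3-byte char #2 = E0 AD A6.
Offset 5: leading byte 0xD7 = 11010111 → 2-byte char #3 = D7 9D.
Offset 7: leading byte 0xF4 = 11110100 → 4-byte char #4 = F4 81 A5 A6.
Offset 11: leading byte 0xE4 = 11100100 → 3-byte char #5 = E4 BE A1.
Leading byte 0xE4 = 11100100 matches 1110xxxx → 3-byte sequence.
Byte 1: 0xE4 = 11100100, payload 0100 (4 bits).
Byte 2: 0xBE = 10111110 (10xxxxxx ✓), payload 111110.
Byte 3: 0xA1 = 10100001 (10xxxxxx ✓), payload 100001.
Concatenate: 0100111110100001 = 0x4FA1 (16 bits → U+4FA1).

U+4FA1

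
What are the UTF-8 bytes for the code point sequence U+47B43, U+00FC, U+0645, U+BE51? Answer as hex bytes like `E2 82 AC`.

F1 87 AD 83 C3 BC D9 85 EB B9 91

U+47B43: 4-byte form → F1 87 AD 83.
U+00FC: 2-byte form → C3 BC.
U+0645: 2-byte form → D9 85.
U+BE51: 3-byte form → EB B9 91.
Concatenated (11 bytes): F1 87 AD 83 C3 BC D9 85 EB B9 91.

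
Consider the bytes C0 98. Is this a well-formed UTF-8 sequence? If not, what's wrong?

Leading byte 0xC0 = 11000000 → 2-byte form.
Continuation bytes all match 10xxxxxx. Payload decodes to 0x18.
But 0x18 < 0x80, the minimum for a 2-byte sequence — this is an overlong encoding.

invalid (overlong encoding)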